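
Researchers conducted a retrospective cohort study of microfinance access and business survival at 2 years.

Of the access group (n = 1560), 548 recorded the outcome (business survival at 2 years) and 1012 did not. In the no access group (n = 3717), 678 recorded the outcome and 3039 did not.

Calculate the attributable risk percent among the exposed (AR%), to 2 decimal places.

48.07

From the description: a = 548, b = 1012, c = 678, d = 3039.
Risk in exposed = 548/1560 = 0.35128; risk in unexposed = 678/3717 = 0.18241.
RR = 0.35128/0.18241 = 1.92583
AR% = (RR − 1)/RR × 100 = (1.92583 − 1)/1.92583 × 100 = 48.0744%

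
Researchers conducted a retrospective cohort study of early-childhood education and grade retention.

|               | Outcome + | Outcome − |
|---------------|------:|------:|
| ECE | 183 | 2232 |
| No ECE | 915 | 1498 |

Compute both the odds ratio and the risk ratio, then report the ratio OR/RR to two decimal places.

Cells: a = 183, b = 2232, c = 915, d = 1498.
OR = (183·1498)/(2232·915) = 274134/2042280 = 0.13423
Risk in exposed = 183/2415 = 0.07578; risk in unexposed = 915/2413 = 0.37920; RR = 0.19983
OR/RR = 0.13423 / 0.19983 = 0.67170
The outcome is not rare, so the OR lies further from 1 than the RR.

0.67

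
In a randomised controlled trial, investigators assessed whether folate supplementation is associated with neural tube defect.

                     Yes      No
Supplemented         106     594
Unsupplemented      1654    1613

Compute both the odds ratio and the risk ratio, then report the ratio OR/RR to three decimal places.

0.582

Cells: a = 106, b = 594, c = 1654, d = 1613.
OR = (106·1613)/(594·1654) = 170978/982476 = 0.17403
Risk in exposed = 106/700 = 0.15143; risk in unexposed = 1654/3267 = 0.50627; RR = 0.29910
OR/RR = 0.17403 / 0.29910 = 0.58183
The outcome is not rare, so the OR lies further from 1 than the RR.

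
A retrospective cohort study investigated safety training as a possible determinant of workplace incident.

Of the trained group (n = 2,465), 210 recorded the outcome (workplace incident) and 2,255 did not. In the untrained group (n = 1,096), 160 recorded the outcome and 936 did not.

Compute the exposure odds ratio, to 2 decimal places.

From the description: a = 210, b = 2255, c = 160, d = 936.
OR = (a·d)/(b·c) = (210 × 936) / (2255 × 160) = 196560 / 360800 = 0.54479
Exposure is associated with lower odds of workplace incident (OR = 0.54 < 1).

0.54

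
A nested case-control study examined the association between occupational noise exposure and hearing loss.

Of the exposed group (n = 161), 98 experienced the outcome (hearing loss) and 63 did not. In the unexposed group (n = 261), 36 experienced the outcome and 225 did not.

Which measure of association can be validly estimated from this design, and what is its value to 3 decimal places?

9.722

From the description: a = 98, b = 63, c = 36, d = 225.
This is a nested case-control study: participants were sampled on outcome status, so risks in the source population cannot be estimated directly — relative risk is not valid here. The odds ratio is the appropriate measure.
OR = (a·d)/(b·c) = (98 × 225) / (63 × 36) = 22050 / 2268 = 9.72222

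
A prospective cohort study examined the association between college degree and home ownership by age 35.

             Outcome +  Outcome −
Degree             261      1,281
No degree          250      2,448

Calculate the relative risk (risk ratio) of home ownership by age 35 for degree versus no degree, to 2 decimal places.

Cells: a = 261, b = 1281, c = 250, d = 2448.
Risk in exposed = 261/1542 = 0.16926; risk in unexposed = 250/2698 = 0.09266.
RR = 0.16926 / 0.09266 = 1.82666
The risk among the exposed is 1.83 times that among the unexposed.

1.83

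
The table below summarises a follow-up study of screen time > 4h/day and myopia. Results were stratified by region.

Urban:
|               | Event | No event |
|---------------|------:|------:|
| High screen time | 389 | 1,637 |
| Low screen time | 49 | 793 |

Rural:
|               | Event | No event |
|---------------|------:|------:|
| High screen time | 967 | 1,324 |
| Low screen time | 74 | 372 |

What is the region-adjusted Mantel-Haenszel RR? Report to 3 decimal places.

2.815

RR_MH = Σ(aᵢ·n₀ᵢ/nᵢ) / Σ(cᵢ·n₁ᵢ/nᵢ), with n₁ᵢ = aᵢ+bᵢ (exposed), n₀ᵢ = cᵢ+dᵢ (unexposed), nᵢ = n₁ᵢ+n₀ᵢ.
Stratum 1 (Urban): n₁ = 2026, n₀ = 842, n = 2868; a·n₀/n = 389·842/2868 = 114.2043; c·n₁/n = 49·2026/2868 = 34.6144
Stratum 2 (Rural): n₁ = 2291, n₀ = 446, n = 2737; a·n₀/n = 967·446/2737 = 157.5747; c·n₁/n = 74·2291/2737 = 61.9415
RR_MH = (114.2043 + 157.5747) / (34.6144 + 61.9415) = 271.7790 / 96.5559 = 2.81473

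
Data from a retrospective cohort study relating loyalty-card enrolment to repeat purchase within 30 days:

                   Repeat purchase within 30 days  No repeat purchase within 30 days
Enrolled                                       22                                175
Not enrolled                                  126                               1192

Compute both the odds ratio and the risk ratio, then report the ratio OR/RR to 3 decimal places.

Cells: a = 22, b = 175, c = 126, d = 1192.
OR = (22·1192)/(175·126) = 26224/22050 = 1.18930
Risk in exposed = 22/197 = 0.11168; risk in unexposed = 126/1318 = 0.09560; RR = 1.16816
OR/RR = 1.18930 / 1.16816 = 1.01810
The outcome is not rare, so the OR lies further from 1 than the RR.

1.018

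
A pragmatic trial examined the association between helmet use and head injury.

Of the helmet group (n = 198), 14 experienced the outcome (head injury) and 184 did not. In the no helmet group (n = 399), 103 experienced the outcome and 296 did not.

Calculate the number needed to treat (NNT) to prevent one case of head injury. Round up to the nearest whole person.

6

Risk in treated group = 14/198 = 0.07071; risk in control = 103/399 = 0.25815.
Absolute risk reduction = 0.25815 − 0.07071 = 0.18744
NNT = 1 / ARR = 1 / 0.18744 = 5.335 → round up → 6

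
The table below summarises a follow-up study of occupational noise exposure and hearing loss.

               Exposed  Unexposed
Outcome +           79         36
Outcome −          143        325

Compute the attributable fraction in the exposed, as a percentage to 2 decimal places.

Reading the table with exposure as columns: a = 79 (Exposed, case), b = 143 (Exposed, non-case), c = 36 (Unexposed, case), d = 325.
Risk in exposed = 79/222 = 0.35586; risk in unexposed = 36/361 = 0.09972.
RR = 0.35586/0.09972 = 3.56844
AR% = (RR − 1)/RR × 100 = (3.56844 − 1)/3.56844 × 100 = 71.9766%

71.98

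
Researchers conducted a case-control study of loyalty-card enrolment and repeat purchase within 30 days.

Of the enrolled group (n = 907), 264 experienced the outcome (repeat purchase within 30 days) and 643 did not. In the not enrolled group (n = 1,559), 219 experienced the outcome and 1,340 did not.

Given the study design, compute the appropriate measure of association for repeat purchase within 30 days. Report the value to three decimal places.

From the description: a = 264, b = 643, c = 219, d = 1340.
This is a case-control study: participants were sampled on outcome status, so risks in the source population cannot be estimated directly — relative risk is not valid here. The odds ratio is the appropriate measure.
OR = (a·d)/(b·c) = (264 × 1340) / (643 × 219) = 353760 / 140817 = 2.51220

2.512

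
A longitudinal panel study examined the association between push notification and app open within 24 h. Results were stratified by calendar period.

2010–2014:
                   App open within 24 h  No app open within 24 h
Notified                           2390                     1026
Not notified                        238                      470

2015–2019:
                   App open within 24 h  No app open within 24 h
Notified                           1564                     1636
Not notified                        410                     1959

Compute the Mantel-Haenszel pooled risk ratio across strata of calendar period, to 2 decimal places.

2.49

RR_MH = Σ(aᵢ·n₀ᵢ/nᵢ) / Σ(cᵢ·n₁ᵢ/nᵢ), with n₁ᵢ = aᵢ+bᵢ (exposed), n₀ᵢ = cᵢ+dᵢ (unexposed), nᵢ = n₁ᵢ+n₀ᵢ.
Stratum 1 (2010–2014): n₁ = 3416, n₀ = 708, n = 4124; a·n₀/n = 2390·708/4124 = 410.3104; c·n₁/n = 238·3416/4124 = 197.1406
Stratum 2 (2015–2019): n₁ = 3200, n₀ = 2369, n = 5569; a·n₀/n = 1564·2369/5569 = 665.3108; c·n₁/n = 410·3200/5569 = 235.5899
RR_MH = (410.3104 + 665.3108) / (197.1406 + 235.5899) = 1075.6212 / 432.7305 = 2.48566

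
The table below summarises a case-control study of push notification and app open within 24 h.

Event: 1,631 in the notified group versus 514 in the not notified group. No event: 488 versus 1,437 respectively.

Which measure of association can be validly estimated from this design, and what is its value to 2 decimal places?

9.34

From the description: a = 1631, b = 488, c = 514, d = 1437.
This is a case-control study: participants were sampled on outcome status, so risks in the source population cannot be estimated directly — relative risk is not valid here. The odds ratio is the appropriate measure.
OR = (a·d)/(b·c) = (1631 × 1437) / (488 × 514) = 2343747 / 250832 = 9.34389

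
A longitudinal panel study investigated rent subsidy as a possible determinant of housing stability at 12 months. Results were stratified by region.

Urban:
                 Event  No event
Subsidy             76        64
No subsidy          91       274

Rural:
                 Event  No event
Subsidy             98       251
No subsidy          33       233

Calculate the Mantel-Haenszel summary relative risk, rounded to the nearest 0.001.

2.214

RR_MH = Σ(aᵢ·n₀ᵢ/nᵢ) / Σ(cᵢ·n₁ᵢ/nᵢ), with n₁ᵢ = aᵢ+bᵢ (exposed), n₀ᵢ = cᵢ+dᵢ (unexposed), nᵢ = n₁ᵢ+n₀ᵢ.
Stratum 1 (Urban): n₁ = 140, n₀ = 365, n = 505; a·n₀/n = 76·365/505 = 54.9307; c·n₁/n = 91·140/505 = 25.2277
Stratum 2 (Rural): n₁ = 349, n₀ = 266, n = 615; a·n₀/n = 98·266/615 = 42.3870; c·n₁/n = 33·349/615 = 18.7268
RR_MH = (54.9307 + 42.3870) / (25.2277 + 18.7268) = 97.3177 / 43.9546 = 2.21405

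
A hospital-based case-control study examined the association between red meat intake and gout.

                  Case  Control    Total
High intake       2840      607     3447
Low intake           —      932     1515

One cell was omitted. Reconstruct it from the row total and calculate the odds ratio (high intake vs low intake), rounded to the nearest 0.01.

7.48

The missing cell is in the unexposed row: 1515 − 932 = 583.
So a = 2840, b = 607, c = 583, d = 932.
OR = (a·d)/(b·c) = (2840 × 932) / (607 × 583) = 2646880 / 353881 = 7.47958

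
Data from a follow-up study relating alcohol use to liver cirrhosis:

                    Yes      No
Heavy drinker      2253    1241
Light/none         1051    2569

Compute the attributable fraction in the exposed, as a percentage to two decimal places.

54.97

Cells: a = 2253, b = 1241, c = 1051, d = 2569.
Risk in exposed = 2253/3494 = 0.64482; risk in unexposed = 1051/3620 = 0.29033.
RR = 0.64482/0.29033 = 2.22098
AR% = (RR − 1)/RR × 100 = (2.22098 − 1)/2.22098 × 100 = 54.9748%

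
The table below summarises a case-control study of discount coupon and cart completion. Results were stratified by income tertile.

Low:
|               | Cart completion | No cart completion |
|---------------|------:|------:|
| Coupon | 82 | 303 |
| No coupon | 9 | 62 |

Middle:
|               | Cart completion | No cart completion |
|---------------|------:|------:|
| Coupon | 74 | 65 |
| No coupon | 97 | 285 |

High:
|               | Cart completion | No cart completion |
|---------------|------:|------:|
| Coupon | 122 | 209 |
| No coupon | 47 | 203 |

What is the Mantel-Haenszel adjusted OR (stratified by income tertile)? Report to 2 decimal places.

OR_MH = Σ(aᵢdᵢ/nᵢ) / Σ(bᵢcᵢ/nᵢ), where nᵢ is the stratum total.
Stratum 1 (Low): n = 456; a·d/n = 82·62/456 = 11.1491; b·c/n = 303·9/456 = 5.9803
Stratum 2 (Middle): n = 521; a·d/n = 74·285/521 = 40.4798; b·c/n = 65·97/521 = 12.1017
Stratum 3 (High): n = 581; a·d/n = 122·203/581 = 42.6265; b·c/n = 209·47/581 = 16.9071
OR_MH = (11.1491 + 40.4798 + 42.6265) / (5.9803 + 12.1017 + 16.9071) = 94.2555 / 34.9890 = 2.69386

2.69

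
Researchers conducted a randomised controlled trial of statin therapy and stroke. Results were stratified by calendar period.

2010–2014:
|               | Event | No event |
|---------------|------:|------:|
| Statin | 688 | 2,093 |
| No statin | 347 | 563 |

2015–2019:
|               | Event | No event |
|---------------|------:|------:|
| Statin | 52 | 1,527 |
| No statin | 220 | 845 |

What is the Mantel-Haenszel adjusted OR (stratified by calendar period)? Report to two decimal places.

0.38

OR_MH = Σ(aᵢdᵢ/nᵢ) / Σ(bᵢcᵢ/nᵢ), where nᵢ is the stratum total.
Stratum 1 (2010–2014): n = 3691; a·d/n = 688·563/3691 = 104.9428; b·c/n = 2093·347/3691 = 196.7681
Stratum 2 (2015–2019): n = 2644; a·d/n = 52·845/2644 = 16.6188; b·c/n = 1527·220/2644 = 127.0575
OR_MH = (104.9428 + 16.6188) / (196.7681 + 127.0575) = 121.5616 / 323.8256 = 0.37539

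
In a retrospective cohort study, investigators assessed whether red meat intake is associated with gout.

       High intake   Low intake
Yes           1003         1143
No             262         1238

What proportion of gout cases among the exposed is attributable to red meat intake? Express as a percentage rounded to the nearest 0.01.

39.46

Reading the table with exposure as columns: a = 1003 (High intake, case), b = 262 (High intake, non-case), c = 1143 (Low intake, case), d = 1238.
Risk in exposed = 1003/1265 = 0.79289; risk in unexposed = 1143/2381 = 0.48005.
RR = 0.79289/0.48005 = 1.65167
AR% = (RR − 1)/RR × 100 = (1.65167 − 1)/1.65167 × 100 = 39.4553%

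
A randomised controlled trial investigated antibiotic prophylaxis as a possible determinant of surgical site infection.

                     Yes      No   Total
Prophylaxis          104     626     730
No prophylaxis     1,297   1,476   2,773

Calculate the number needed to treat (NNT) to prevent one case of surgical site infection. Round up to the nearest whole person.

Risk in treated group = 104/730 = 0.14247; risk in control = 1297/2773 = 0.46772.
Absolute risk reduction = 0.46772 − 0.14247 = 0.32526
NNT = 1 / ARR = 1 / 0.32526 = 3.074 → round up → 4

4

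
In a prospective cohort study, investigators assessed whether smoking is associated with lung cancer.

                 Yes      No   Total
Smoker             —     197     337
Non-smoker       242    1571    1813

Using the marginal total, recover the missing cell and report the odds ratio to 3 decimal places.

4.613

The missing cell is in the exposed row: 337 − 197 = 140.
So a = 140, b = 197, c = 242, d = 1571.
OR = (a·d)/(b·c) = (140 × 1571) / (197 × 242) = 219940 / 47674 = 4.61342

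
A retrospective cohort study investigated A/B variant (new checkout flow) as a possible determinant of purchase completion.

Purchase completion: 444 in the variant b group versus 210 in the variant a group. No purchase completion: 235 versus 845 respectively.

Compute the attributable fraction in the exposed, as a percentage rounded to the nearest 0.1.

69.6

From the description: a = 444, b = 235, c = 210, d = 845.
Risk in exposed = 444/679 = 0.65390; risk in unexposed = 210/1055 = 0.19905.
RR = 0.65390/0.19905 = 3.28508
AR% = (RR − 1)/RR × 100 = (3.28508 − 1)/3.28508 × 100 = 69.5594%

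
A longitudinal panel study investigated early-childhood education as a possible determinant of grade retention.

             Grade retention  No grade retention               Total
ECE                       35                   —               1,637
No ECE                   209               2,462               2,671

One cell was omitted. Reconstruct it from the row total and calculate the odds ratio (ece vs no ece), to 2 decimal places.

The missing cell is in the exposed row: 1637 − 35 = 1602.
So a = 35, b = 1602, c = 209, d = 2462.
OR = (a·d)/(b·c) = (35 × 2462) / (1602 × 209) = 86170 / 334818 = 0.25736

0.26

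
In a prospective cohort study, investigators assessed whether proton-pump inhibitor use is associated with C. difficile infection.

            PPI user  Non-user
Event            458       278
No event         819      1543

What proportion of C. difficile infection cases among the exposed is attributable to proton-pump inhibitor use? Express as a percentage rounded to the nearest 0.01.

Reading the table with exposure as columns: a = 458 (PPI user, case), b = 819 (PPI user, non-case), c = 278 (Non-user, case), d = 1543.
Risk in exposed = 458/1277 = 0.35865; risk in unexposed = 278/1821 = 0.15266.
RR = 0.35865/0.15266 = 2.34931
AR% = (RR − 1)/RR × 100 = (2.34931 − 1)/2.34931 × 100 = 57.4343%

57.43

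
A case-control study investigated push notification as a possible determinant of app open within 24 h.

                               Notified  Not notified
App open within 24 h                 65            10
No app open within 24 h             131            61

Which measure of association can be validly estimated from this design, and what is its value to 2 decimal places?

Reading the table with exposure as columns: a = 65 (Notified, case), b = 131 (Notified, non-case), c = 10 (Not notified, case), d = 61.
This is a case-control study: participants were sampled on outcome status, so risks in the source population cannot be estimated directly — relative risk is not valid here. The odds ratio is the appropriate measure.
OR = (a·d)/(b·c) = (65 × 61) / (131 × 10) = 3965 / 1310 = 3.02672

3.03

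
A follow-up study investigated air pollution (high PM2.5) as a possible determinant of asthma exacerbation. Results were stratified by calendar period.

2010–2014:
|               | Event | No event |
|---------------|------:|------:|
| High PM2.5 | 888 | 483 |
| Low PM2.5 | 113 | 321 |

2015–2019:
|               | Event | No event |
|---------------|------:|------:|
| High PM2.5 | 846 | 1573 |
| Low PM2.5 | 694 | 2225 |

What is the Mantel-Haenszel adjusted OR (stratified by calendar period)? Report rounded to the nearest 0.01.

2.17

OR_MH = Σ(aᵢdᵢ/nᵢ) / Σ(bᵢcᵢ/nᵢ), where nᵢ is the stratum total.
Stratum 1 (2010–2014): n = 1805; a·d/n = 888·321/1805 = 157.9213; b·c/n = 483·113/1805 = 30.2377
Stratum 2 (2015–2019): n = 5338; a·d/n = 846·2225/5338 = 352.6321; b·c/n = 1573·694/5338 = 204.5077
OR_MH = (157.9213 + 352.6321) / (30.2377 + 204.5077) = 510.5534 / 234.7454 = 2.17492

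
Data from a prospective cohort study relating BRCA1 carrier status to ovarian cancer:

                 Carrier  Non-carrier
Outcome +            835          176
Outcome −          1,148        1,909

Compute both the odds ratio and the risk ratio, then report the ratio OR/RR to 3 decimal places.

1.582

Reading the table with exposure as columns: a = 835 (Carrier, case), b = 1148 (Carrier, non-case), c = 176 (Non-carrier, case), d = 1909.
OR = (835·1909)/(1148·176) = 1594015/202048 = 7.88929
Risk in exposed = 835/1983 = 0.42108; risk in unexposed = 176/2085 = 0.08441; RR = 4.98835
OR/RR = 7.88929 / 4.98835 = 1.58154
The outcome is not rare, so the OR lies further from 1 than the RR.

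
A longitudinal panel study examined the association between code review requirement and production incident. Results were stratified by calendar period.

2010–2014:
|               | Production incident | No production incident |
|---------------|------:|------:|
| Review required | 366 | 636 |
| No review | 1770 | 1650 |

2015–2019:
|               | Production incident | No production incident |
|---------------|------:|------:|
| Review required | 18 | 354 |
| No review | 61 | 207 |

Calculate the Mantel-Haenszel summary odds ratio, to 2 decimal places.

0.49

OR_MH = Σ(aᵢdᵢ/nᵢ) / Σ(bᵢcᵢ/nᵢ), where nᵢ is the stratum total.
Stratum 1 (2010–2014): n = 4422; a·d/n = 366·1650/4422 = 136.5672; b·c/n = 636·1770/4422 = 254.5726
Stratum 2 (2015–2019): n = 640; a·d/n = 18·207/640 = 5.8219; b·c/n = 354·61/640 = 33.7406
OR_MH = (136.5672 + 5.8219) / (254.5726 + 33.7406) = 142.3890 / 288.3132 = 0.49387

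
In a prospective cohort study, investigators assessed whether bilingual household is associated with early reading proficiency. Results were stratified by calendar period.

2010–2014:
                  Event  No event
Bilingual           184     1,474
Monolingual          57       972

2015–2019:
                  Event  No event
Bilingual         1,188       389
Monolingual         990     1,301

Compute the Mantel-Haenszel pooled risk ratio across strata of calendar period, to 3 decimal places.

RR_MH = Σ(aᵢ·n₀ᵢ/nᵢ) / Σ(cᵢ·n₁ᵢ/nᵢ), with n₁ᵢ = aᵢ+bᵢ (exposed), n₀ᵢ = cᵢ+dᵢ (unexposed), nᵢ = n₁ᵢ+n₀ᵢ.
Stratum 1 (2010–2014): n₁ = 1658, n₀ = 1029, n = 2687; a·n₀/n = 184·1029/2687 = 70.4637; c·n₁/n = 57·1658/2687 = 35.1716
Stratum 2 (2015–2019): n₁ = 1577, n₀ = 2291, n = 3868; a·n₀/n = 1188·2291/3868 = 703.6474; c·n₁/n = 990·1577/3868 = 403.6272
RR_MH = (70.4637 + 703.6474) / (35.1716 + 403.6272) = 774.1111 / 438.7988 = 1.76416

1.764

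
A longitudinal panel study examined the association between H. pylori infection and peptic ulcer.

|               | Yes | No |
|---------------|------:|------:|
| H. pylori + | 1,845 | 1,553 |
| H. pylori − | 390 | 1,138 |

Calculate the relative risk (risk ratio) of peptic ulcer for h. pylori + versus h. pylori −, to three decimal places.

2.127

Cells: a = 1845, b = 1553, c = 390, d = 1138.
Risk in exposed = 1845/3398 = 0.54297; risk in unexposed = 390/1528 = 0.25524.
RR = 0.54297 / 0.25524 = 2.12731
The risk among the exposed is 2.13 times that among the unexposed.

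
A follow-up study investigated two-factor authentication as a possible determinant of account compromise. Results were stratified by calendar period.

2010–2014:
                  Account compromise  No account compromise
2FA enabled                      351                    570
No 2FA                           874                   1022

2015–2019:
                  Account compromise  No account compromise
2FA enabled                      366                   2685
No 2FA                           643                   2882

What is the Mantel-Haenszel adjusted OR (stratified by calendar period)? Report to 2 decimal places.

0.65

OR_MH = Σ(aᵢdᵢ/nᵢ) / Σ(bᵢcᵢ/nᵢ), where nᵢ is the stratum total.
Stratum 1 (2010–2014): n = 2817; a·d/n = 351·1022/2817 = 127.3419; b·c/n = 570·874/2817 = 176.8477
Stratum 2 (2015–2019): n = 6576; a·d/n = 366·2882/6576 = 160.4033; b·c/n = 2685·643/6576 = 262.5388
OR_MH = (127.3419 + 160.4033) / (176.8477 + 262.5388) = 287.7451 / 439.3865 = 0.65488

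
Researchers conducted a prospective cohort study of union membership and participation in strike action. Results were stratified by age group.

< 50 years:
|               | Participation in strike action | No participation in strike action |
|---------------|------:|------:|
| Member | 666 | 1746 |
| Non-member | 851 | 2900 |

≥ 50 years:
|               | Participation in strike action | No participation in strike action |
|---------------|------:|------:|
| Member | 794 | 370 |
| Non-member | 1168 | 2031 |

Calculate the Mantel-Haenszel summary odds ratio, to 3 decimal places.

OR_MH = Σ(aᵢdᵢ/nᵢ) / Σ(bᵢcᵢ/nᵢ), where nᵢ is the stratum total.
Stratum 1 (< 50 years): n = 6163; a·d/n = 666·2900/6163 = 313.3863; b·c/n = 1746·851/6163 = 241.0914
Stratum 2 (≥ 50 years): n = 4363; a·d/n = 794·2031/4363 = 369.6113; b·c/n = 370·1168/4363 = 99.0511
OR_MH = (313.3863 + 369.6113) / (241.0914 + 99.0511) = 682.9976 / 340.1425 = 2.00798

2.008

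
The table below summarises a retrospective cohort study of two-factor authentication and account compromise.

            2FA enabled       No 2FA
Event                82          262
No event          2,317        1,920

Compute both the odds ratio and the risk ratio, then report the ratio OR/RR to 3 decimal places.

0.911

Reading the table with exposure as columns: a = 82 (2FA enabled, case), b = 2317 (2FA enabled, non-case), c = 262 (No 2FA, case), d = 1920.
OR = (82·1920)/(2317·262) = 157440/607054 = 0.25935
Risk in exposed = 82/2399 = 0.03418; risk in unexposed = 262/2182 = 0.12007; RR = 0.28467
OR/RR = 0.25935 / 0.28467 = 0.91107
The outcome is not rare, so the OR lies further from 1 than the RR.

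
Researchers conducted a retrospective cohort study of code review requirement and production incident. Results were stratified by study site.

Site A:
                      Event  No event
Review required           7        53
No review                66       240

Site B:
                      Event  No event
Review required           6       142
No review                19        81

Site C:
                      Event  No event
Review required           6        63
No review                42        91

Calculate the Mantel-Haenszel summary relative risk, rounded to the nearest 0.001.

RR_MH = Σ(aᵢ·n₀ᵢ/nᵢ) / Σ(cᵢ·n₁ᵢ/nᵢ), with n₁ᵢ = aᵢ+bᵢ (exposed), n₀ᵢ = cᵢ+dᵢ (unexposed), nᵢ = n₁ᵢ+n₀ᵢ.
Stratum 1 (Site A): n₁ = 60, n₀ = 306, n = 366; a·n₀/n = 7·306/366 = 5.8525; c·n₁/n = 66·60/366 = 10.8197
Stratum 2 (Site B): n₁ = 148, n₀ = 100, n = 248; a·n₀/n = 6·100/248 = 2.4194; c·n₁/n = 19·148/248 = 11.3387
Stratum 3 (Site C): n₁ = 69, n₀ = 133, n = 202; a·n₀/n = 6·133/202 = 3.9505; c·n₁/n = 42·69/202 = 14.3465
RR_MH = (5.8525 + 2.4194 + 3.9505) / (10.8197 + 11.3387 + 14.3465) = 12.2223 / 36.5049 = 0.33481

0.335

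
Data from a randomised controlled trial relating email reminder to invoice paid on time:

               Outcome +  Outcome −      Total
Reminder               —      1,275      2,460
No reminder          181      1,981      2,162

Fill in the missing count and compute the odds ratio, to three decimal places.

10.172

The missing cell is in the exposed row: 2460 − 1275 = 1185.
So a = 1185, b = 1275, c = 181, d = 1981.
OR = (a·d)/(b·c) = (1185 × 1981) / (1275 × 181) = 2347485 / 230775 = 10.17218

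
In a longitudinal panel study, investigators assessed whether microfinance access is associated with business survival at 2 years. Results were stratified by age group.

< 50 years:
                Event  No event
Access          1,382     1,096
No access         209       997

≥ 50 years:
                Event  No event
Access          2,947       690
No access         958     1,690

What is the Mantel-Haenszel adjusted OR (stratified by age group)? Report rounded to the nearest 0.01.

OR_MH = Σ(aᵢdᵢ/nᵢ) / Σ(bᵢcᵢ/nᵢ), where nᵢ is the stratum total.
Stratum 1 (< 50 years): n = 3684; a·d/n = 1382·997/3684 = 374.0103; b·c/n = 1096·209/3684 = 62.1781
Stratum 2 (≥ 50 years): n = 6285; a·d/n = 2947·1690/6285 = 792.4312; b·c/n = 690·958/6285 = 105.1742
OR_MH = (374.0103 + 792.4312) / (62.1781 + 105.1742) = 1166.4415 / 167.3523 = 6.96998

6.97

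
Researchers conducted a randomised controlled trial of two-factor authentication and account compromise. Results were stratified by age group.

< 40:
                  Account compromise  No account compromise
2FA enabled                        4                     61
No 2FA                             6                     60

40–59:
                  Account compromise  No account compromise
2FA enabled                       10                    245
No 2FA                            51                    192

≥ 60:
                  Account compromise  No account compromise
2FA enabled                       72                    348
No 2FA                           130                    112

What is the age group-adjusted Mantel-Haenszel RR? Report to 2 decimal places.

0.30

RR_MH = Σ(aᵢ·n₀ᵢ/nᵢ) / Σ(cᵢ·n₁ᵢ/nᵢ), with n₁ᵢ = aᵢ+bᵢ (exposed), n₀ᵢ = cᵢ+dᵢ (unexposed), nᵢ = n₁ᵢ+n₀ᵢ.
Stratum 1 (< 40): n₁ = 65, n₀ = 66, n = 131; a·n₀/n = 4·66/131 = 2.0153; c·n₁/n = 6·65/131 = 2.9771
Stratum 2 (40–59): n₁ = 255, n₀ = 243, n = 498; a·n₀/n = 10·243/498 = 4.8795; c·n₁/n = 51·255/498 = 26.1145
Stratum 3 (≥ 60): n₁ = 420, n₀ = 242, n = 662; a·n₀/n = 72·242/662 = 26.3202; c·n₁/n = 130·420/662 = 82.4773
RR_MH = (2.0153 + 4.8795 + 26.3202) / (2.9771 + 26.1145 + 82.4773) = 33.2150 / 111.5689 = 0.29771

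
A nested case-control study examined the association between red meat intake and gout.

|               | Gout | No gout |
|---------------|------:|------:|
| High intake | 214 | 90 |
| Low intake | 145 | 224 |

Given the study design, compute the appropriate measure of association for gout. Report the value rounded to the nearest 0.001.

Cells: a = 214, b = 90, c = 145, d = 224.
This is a nested case-control study: participants were sampled on outcome status, so risks in the source population cannot be estimated directly — relative risk is not valid here. The odds ratio is the appropriate measure.
OR = (a·d)/(b·c) = (214 × 224) / (90 × 145) = 47936 / 13050 = 3.67326

3.673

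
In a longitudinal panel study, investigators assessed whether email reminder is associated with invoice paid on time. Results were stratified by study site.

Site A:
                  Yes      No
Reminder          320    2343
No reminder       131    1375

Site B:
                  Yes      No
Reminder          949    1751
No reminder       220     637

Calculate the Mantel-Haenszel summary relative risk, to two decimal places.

RR_MH = Σ(aᵢ·n₀ᵢ/nᵢ) / Σ(cᵢ·n₁ᵢ/nᵢ), with n₁ᵢ = aᵢ+bᵢ (exposed), n₀ᵢ = cᵢ+dᵢ (unexposed), nᵢ = n₁ᵢ+n₀ᵢ.
Stratum 1 (Site A): n₁ = 2663, n₀ = 1506, n = 4169; a·n₀/n = 320·1506/4169 = 115.5961; c·n₁/n = 131·2663/4169 = 83.6779
Stratum 2 (Site B): n₁ = 2700, n₀ = 857, n = 3557; a·n₀/n = 949·857/3557 = 228.6458; c·n₁/n = 220·2700/3557 = 166.9947
RR_MH = (115.5961 + 228.6458) / (83.6779 + 166.9947) = 344.2418 / 250.6725 = 1.37327

1.37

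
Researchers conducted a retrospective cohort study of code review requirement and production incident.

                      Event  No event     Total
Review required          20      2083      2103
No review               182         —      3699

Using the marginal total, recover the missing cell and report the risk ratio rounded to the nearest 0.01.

0.19

The missing cell is in the unexposed row: 3699 − 182 = 3517.
So a = 20, b = 2083, c = 182, d = 3517.
RR = [a/(a+b)] / [c/(c+d)] = (20/2103) / (182/3699) = 0.00951/0.04920 = 0.19329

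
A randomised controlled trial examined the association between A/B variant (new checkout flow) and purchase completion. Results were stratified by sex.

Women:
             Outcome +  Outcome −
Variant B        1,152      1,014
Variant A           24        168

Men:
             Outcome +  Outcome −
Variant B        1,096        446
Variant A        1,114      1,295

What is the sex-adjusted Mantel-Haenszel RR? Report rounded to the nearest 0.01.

RR_MH = Σ(aᵢ·n₀ᵢ/nᵢ) / Σ(cᵢ·n₁ᵢ/nᵢ), with n₁ᵢ = aᵢ+bᵢ (exposed), n₀ᵢ = cᵢ+dᵢ (unexposed), nᵢ = n₁ᵢ+n₀ᵢ.
Stratum 1 (Women): n₁ = 2166, n₀ = 192, n = 2358; a·n₀/n = 1152·192/2358 = 93.8015; c·n₁/n = 24·2166/2358 = 22.0458
Stratum 2 (Men): n₁ = 1542, n₀ = 2409, n = 3951; a·n₀/n = 1096·2409/3951 = 668.2521; c·n₁/n = 1114·1542/3951 = 434.7730
RR_MH = (93.8015 + 668.2521) / (22.0458 + 434.7730) = 762.0536 / 456.8188 = 1.66817

1.67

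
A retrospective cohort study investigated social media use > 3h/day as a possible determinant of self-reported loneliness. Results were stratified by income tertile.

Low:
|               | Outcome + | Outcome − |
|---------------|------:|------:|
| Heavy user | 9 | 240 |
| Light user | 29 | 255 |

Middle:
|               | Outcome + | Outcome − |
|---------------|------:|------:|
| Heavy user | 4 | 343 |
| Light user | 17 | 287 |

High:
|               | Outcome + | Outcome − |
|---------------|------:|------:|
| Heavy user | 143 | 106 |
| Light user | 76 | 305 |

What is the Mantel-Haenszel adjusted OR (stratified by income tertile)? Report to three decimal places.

2.164

OR_MH = Σ(aᵢdᵢ/nᵢ) / Σ(bᵢcᵢ/nᵢ), where nᵢ is the stratum total.
Stratum 1 (Low): n = 533; a·d/n = 9·255/533 = 4.3058; b·c/n = 240·29/533 = 13.0582
Stratum 2 (Middle): n = 651; a·d/n = 4·287/651 = 1.7634; b·c/n = 343·17/651 = 8.9570
Stratum 3 (High): n = 630; a·d/n = 143·305/630 = 69.2302; b·c/n = 106·76/630 = 12.7873
OR_MH = (4.3058 + 1.7634 + 69.2302) / (13.0582 + 8.9570 + 12.7873) = 75.2994 / 34.8025 = 2.16362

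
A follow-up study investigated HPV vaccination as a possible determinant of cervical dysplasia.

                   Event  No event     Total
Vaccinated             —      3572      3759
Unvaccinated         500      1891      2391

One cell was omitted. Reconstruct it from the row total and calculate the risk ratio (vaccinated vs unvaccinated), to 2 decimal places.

0.24

The missing cell is in the exposed row: 3759 − 3572 = 187.
So a = 187, b = 3572, c = 500, d = 1891.
RR = [a/(a+b)] / [c/(c+d)] = (187/3759) / (500/2391) = 0.04975/0.20912 = 0.23789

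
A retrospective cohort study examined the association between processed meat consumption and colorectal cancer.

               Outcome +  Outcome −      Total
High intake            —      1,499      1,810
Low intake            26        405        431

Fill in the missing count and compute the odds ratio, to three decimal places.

The missing cell is in the exposed row: 1810 − 1499 = 311.
So a = 311, b = 1499, c = 26, d = 405.
OR = (a·d)/(b·c) = (311 × 405) / (1499 × 26) = 125955 / 38974 = 3.23177

3.232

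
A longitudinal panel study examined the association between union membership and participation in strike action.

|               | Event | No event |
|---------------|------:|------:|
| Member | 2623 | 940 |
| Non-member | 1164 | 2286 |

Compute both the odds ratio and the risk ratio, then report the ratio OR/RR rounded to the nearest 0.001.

2.512

Cells: a = 2623, b = 940, c = 1164, d = 2286.
OR = (2623·2286)/(940·1164) = 5996178/1094160 = 5.48017
Risk in exposed = 2623/3563 = 0.73618; risk in unexposed = 1164/3450 = 0.33739; RR = 2.18197
OR/RR = 5.48017 / 2.18197 = 2.51157
The outcome is not rare, so the OR lies further from 1 than the RR.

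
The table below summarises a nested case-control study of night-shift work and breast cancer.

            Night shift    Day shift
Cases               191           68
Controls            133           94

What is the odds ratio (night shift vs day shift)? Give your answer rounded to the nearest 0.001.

1.985

Reading the table with exposure as columns: a = 191 (Night shift, case), b = 133 (Night shift, non-case), c = 68 (Day shift, case), d = 94.
OR = (a·d)/(b·c) = (191 × 94) / (133 × 68) = 17954 / 9044 = 1.98518
The odds of breast cancer are about 1.99 times as high in the night shift group.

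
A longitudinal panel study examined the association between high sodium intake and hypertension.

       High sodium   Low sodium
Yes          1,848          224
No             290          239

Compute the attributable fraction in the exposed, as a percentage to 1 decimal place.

Reading the table with exposure as columns: a = 1848 (High sodium, case), b = 290 (High sodium, non-case), c = 224 (Low sodium, case), d = 239.
Risk in exposed = 1848/2138 = 0.86436; risk in unexposed = 224/463 = 0.48380.
RR = 0.86436/0.48380 = 1.78660
AR% = (RR − 1)/RR × 100 = (1.78660 − 1)/1.78660 × 100 = 44.0278%

44.0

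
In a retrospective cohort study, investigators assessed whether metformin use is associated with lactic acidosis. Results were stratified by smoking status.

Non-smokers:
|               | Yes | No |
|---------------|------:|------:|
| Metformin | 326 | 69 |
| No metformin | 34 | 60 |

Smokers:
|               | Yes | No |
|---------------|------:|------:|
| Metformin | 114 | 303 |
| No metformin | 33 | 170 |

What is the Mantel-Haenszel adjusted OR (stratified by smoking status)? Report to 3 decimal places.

3.405

OR_MH = Σ(aᵢdᵢ/nᵢ) / Σ(bᵢcᵢ/nᵢ), where nᵢ is the stratum total.
Stratum 1 (Non-smokers): n = 489; a·d/n = 326·60/489 = 40.0000; b·c/n = 69·34/489 = 4.7975
Stratum 2 (Smokers): n = 620; a·d/n = 114·170/620 = 31.2581; b·c/n = 303·33/620 = 16.1274
OR_MH = (40.0000 + 31.2581) / (4.7975 + 16.1274) = 71.2581 / 20.9250 = 3.40541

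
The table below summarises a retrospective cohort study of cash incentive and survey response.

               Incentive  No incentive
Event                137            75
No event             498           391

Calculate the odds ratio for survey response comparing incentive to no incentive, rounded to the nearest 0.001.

Reading the table with exposure as columns: a = 137 (Incentive, case), b = 498 (Incentive, non-case), c = 75 (No incentive, case), d = 391.
OR = (a·d)/(b·c) = (137 × 391) / (498 × 75) = 53567 / 37350 = 1.43419
The odds of survey response are about 1.43 times as high in the incentive group.

1.434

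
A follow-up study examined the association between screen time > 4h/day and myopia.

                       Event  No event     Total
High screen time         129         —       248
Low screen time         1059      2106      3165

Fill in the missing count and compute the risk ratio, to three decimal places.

1.555

The missing cell is in the exposed row: 248 − 129 = 119.
So a = 129, b = 119, c = 1059, d = 2106.
RR = [a/(a+b)] / [c/(c+d)] = (129/248) / (1059/3165) = 0.52016/0.33460 = 1.55459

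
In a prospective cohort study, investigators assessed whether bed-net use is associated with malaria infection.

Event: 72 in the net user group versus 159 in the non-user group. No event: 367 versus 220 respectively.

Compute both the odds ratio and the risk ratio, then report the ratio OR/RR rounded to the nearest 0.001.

0.694

From the description: a = 72, b = 367, c = 159, d = 220.
OR = (72·220)/(367·159) = 15840/58353 = 0.27145
Risk in exposed = 72/439 = 0.16401; risk in unexposed = 159/379 = 0.41953; RR = 0.39094
OR/RR = 0.27145 / 0.39094 = 0.69436
The outcome is not rare, so the OR lies further from 1 than the RR.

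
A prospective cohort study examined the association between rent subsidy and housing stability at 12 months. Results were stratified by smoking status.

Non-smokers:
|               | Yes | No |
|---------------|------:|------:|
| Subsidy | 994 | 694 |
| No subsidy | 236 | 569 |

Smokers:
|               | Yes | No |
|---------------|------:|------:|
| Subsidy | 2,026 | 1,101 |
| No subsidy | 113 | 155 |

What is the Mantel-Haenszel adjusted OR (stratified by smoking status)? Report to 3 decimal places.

3.121

OR_MH = Σ(aᵢdᵢ/nᵢ) / Σ(bᵢcᵢ/nᵢ), where nᵢ is the stratum total.
Stratum 1 (Non-smokers): n = 2493; a·d/n = 994·569/2493 = 226.8696; b·c/n = 694·236/2493 = 65.6976
Stratum 2 (Smokers): n = 3395; a·d/n = 2026·155/3395 = 92.4978; b·c/n = 1101·113/3395 = 36.6459
OR_MH = (226.8696 + 92.4978) / (65.6976 + 36.6459) = 319.3674 / 102.3435 = 3.12054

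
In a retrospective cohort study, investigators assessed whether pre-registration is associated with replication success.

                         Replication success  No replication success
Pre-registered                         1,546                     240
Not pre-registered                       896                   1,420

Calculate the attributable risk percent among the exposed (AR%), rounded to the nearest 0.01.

Cells: a = 1546, b = 240, c = 896, d = 1420.
Risk in exposed = 1546/1786 = 0.86562; risk in unexposed = 896/2316 = 0.38687.
RR = 0.86562/0.38687 = 2.23748
AR% = (RR − 1)/RR × 100 = (2.23748 − 1)/2.23748 × 100 = 55.3068%

55.31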